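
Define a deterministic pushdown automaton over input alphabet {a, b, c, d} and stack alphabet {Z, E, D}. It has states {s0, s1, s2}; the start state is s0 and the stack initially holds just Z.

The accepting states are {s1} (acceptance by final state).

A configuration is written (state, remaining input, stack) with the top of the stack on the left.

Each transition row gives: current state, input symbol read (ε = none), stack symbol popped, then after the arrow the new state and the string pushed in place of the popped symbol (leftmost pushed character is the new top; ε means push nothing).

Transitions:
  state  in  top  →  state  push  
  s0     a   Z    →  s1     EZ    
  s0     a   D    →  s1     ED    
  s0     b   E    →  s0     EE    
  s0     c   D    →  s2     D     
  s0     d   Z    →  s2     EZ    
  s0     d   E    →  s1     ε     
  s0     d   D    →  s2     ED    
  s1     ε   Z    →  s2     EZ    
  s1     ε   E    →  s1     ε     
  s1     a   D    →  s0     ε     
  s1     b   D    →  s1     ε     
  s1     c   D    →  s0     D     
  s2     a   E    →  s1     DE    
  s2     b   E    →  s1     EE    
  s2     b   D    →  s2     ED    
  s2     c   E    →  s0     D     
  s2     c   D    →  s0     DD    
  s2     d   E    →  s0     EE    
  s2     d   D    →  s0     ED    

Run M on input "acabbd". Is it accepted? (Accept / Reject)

Reject

(s0, acabbd, Z) ⊢ (s1, cabbd, EZ) ⊢ (s1, cabbd, Z) ⊢ (s2, cabbd, EZ) ⊢ (s0, abbd, DZ) ⊢ (s1, bbd, EDZ) ⊢ (s1, bbd, DZ) ⊢ (s1, bd, Z) ⊢ (s2, bd, EZ) ⊢ (s1, d, EEZ) ⊢ (s1, d, EZ) ⊢ (s1, d, Z) ⊢ (s2, d, EZ) ⊢ (s0, ε, EEZ)
All input consumed; state s0 ∉ F and no further ε-move applies.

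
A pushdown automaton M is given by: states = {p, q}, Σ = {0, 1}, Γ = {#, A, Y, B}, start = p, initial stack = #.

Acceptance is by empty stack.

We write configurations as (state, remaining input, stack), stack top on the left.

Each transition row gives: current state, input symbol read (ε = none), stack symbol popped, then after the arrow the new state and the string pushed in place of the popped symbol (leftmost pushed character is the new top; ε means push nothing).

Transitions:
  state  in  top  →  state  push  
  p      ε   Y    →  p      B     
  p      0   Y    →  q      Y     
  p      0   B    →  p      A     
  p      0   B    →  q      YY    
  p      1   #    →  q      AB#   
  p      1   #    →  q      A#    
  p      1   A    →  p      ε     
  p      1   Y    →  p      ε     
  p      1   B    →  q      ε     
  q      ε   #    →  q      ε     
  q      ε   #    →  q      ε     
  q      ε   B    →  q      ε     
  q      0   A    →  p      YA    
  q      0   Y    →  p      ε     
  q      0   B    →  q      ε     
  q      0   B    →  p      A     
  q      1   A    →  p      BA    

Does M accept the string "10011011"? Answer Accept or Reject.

No computation consumes all input and empties the stack.

Reject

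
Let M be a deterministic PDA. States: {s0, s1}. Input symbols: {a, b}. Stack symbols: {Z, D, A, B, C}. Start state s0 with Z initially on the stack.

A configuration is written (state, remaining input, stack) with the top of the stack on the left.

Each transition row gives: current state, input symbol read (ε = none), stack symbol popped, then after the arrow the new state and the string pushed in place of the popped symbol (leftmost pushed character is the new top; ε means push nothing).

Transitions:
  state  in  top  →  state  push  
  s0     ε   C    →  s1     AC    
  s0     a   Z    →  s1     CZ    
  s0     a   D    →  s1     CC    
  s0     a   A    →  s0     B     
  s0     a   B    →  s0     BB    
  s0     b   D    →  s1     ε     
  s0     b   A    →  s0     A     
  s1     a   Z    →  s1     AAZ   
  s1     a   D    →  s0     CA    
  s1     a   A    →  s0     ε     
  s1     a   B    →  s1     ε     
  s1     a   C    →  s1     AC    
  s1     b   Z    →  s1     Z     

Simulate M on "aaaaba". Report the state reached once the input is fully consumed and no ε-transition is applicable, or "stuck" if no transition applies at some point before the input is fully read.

(s0, aaaaba, Z)
  read a, top Z: go to s1, push CZ → (s1, aaaba, CZ)
  read a, top C: go to s1, push AC → (s1, aaba, ACZ)
  read a, top A: go to s0, push ε → (s0, aba, CZ)
  ε-move, top C: go to s1, push AC → (s1, aba, ACZ)
  read a, top A: go to s0, push ε → (s0, ba, CZ)
  ε-move, top C: go to s1, push AC → (s1, ba, ACZ)
No transition for (s1, b, top A); M blocks with input ba remaining.

stuck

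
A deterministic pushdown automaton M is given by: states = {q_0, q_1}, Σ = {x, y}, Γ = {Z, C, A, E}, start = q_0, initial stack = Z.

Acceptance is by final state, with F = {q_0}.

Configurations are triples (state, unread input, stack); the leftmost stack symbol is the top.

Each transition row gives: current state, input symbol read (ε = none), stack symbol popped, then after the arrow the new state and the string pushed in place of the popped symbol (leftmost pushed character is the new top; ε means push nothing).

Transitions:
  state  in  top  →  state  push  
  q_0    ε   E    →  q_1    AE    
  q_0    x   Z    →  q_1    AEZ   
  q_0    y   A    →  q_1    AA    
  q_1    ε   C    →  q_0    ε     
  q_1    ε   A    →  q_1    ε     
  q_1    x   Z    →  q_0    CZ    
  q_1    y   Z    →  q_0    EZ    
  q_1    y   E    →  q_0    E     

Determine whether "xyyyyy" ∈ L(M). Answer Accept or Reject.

Accept

(q_0, xyyyyy, Z)
  read x, top Z: go to q_1, push AEZ → (q_1, yyyyy, AEZ)
  ε-move, top A: go to q_1, push ε → (q_1, yyyyy, EZ)
  read y, top E: go to q_0, push E → (q_0, yyyy, EZ)
  ε-move, top E: go to q_1, push AE → (q_1, yyyy, AEZ)
  ε-move, top A: go to q_1, push ε → (q_1, yyyy, EZ)
  read y, top E: go to q_0, push E → (q_0, yyy, EZ)
  ε-move, top E: go to q_1, push AE → (q_1, yyy, AEZ)
  ε-move, top A: go to q_1, push ε → (q_1, yyy, EZ)
  read y, top E: go to q_0, push E → (q_0, yy, EZ)
  ε-move, top E: go to q_1, push AE → (q_1, yy, AEZ)
  ε-move, top A: go to q_1, push ε → (q_1, yy, EZ)
  read y, top E: go to q_0, push E → (q_0, y, EZ)
  ε-move, top E: go to q_1, push AE → (q_1, y, AEZ)
  ε-move, top A: go to q_1, push ε → (q_1, y, EZ)
  read y, top E: go to q_0, push E → (q_0, ε, EZ)
All input consumed; state q_0 ∈ F.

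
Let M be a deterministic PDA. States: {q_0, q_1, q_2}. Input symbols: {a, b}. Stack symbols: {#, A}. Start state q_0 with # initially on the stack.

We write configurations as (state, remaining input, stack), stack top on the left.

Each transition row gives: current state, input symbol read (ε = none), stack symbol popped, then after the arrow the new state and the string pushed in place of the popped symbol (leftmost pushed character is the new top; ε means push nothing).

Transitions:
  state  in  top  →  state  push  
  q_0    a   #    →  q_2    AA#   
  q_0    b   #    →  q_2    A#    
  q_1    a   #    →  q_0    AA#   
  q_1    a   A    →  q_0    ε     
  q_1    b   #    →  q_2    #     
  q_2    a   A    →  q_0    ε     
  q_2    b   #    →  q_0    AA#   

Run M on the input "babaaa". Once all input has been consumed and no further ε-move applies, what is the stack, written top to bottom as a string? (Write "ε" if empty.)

A#

(q_0, babaaa, #)
  read b, top #: go to q_2, push A# → (q_2, abaaa, A#)
  read a, top A: go to q_0, push ε → (q_0, baaa, #)
  read b, top #: go to q_2, push A# → (q_2, aaa, A#)
  read a, top A: go to q_0, push ε → (q_0, aa, #)
  read a, top #: go to q_2, push AA# → (q_2, a, AA#)
  read a, top A: go to q_0, push ε → (q_0, ε, A#)
All input consumed in state q_0 with stack A#.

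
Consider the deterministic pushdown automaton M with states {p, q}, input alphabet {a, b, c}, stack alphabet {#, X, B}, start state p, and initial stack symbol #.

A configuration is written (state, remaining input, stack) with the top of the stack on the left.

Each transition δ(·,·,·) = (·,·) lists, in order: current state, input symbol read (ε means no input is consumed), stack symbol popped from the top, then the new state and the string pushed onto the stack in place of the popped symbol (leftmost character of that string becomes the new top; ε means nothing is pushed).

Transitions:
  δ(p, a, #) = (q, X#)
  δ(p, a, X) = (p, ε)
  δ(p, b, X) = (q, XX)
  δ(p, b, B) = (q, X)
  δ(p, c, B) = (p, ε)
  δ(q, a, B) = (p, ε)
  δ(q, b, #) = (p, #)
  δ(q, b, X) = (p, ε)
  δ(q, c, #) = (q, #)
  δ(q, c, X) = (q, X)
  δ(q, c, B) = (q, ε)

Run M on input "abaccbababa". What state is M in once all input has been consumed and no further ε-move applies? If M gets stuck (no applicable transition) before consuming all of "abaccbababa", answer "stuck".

q

(p, abaccbababa, #)
  read a, top #: go to q, push X# → (q, baccbababa, X#)
  read b, top X: go to p, push ε → (p, accbababa, #)
  read a, top #: go to q, push X# → (q, ccbababa, X#)
  read c, top X: go to q, push X → (q, cbababa, X#)
  read c, top X: go to q, push X → (q, bababa, X#)
  read b, top X: go to p, push ε → (p, ababa, #)
  read a, top #: go to q, push X# → (q, baba, X#)
  read b, top X: go to p, push ε → (p, aba, #)
  read a, top #: go to q, push X# → (q, ba, X#)
  read b, top X: go to p, push ε → (p, a, #)
  read a, top #: go to q, push X# → (q, ε, X#)
All input consumed; M is in state q.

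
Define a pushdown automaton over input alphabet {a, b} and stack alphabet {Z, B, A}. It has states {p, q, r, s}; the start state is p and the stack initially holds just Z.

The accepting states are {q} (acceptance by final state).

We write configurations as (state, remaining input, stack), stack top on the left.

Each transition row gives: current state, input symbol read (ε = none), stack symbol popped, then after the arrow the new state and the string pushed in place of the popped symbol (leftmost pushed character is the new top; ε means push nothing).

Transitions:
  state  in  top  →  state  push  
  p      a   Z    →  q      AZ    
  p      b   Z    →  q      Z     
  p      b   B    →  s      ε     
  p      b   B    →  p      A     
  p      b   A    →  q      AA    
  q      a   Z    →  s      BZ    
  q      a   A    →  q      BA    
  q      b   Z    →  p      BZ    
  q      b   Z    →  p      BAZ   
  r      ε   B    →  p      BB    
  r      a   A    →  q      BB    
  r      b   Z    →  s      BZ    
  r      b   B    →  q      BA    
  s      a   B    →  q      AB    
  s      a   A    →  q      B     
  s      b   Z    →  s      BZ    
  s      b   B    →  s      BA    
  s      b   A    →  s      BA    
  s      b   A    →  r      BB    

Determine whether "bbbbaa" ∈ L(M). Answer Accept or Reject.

One accepting computation: (p, bbbbaa, Z) ⊢ (q, bbbaa, Z) ⊢ (p, bbaa, BZ) ⊢ (s, baa, Z) ⊢ (s, aa, BZ) ⊢ (q, a, ABZ) ⊢ (q, ε, BABZ)
All input consumed and state q ∈ F.

Accept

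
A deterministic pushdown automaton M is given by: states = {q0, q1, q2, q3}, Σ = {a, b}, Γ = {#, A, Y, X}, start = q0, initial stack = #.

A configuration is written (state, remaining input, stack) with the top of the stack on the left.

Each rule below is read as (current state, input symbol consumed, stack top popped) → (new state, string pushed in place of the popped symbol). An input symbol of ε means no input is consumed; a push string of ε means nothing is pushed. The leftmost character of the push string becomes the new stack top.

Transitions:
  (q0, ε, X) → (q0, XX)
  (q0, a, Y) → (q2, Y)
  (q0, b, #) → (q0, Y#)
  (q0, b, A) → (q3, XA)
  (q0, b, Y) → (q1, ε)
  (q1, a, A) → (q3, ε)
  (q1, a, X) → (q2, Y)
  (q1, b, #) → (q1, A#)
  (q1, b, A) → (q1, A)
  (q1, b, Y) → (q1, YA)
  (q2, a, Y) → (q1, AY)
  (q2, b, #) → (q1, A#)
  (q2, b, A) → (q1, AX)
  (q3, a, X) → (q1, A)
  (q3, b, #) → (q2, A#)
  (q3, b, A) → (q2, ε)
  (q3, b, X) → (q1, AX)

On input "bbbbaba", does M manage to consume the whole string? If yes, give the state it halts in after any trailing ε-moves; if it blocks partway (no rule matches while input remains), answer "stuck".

stuck

(q0, bbbbaba, #)
  read b, top #: go to q0, push Y# → (q0, bbbaba, Y#)
  read b, top Y: go to q1, push ε → (q1, bbaba, #)
  read b, top #: go to q1, push A# → (q1, baba, A#)
  read b, top A: go to q1, push A → (q1, aba, A#)
  read a, top A: go to q3, push ε → (q3, ba, #)
  read b, top #: go to q2, push A# → (q2, a, A#)
No transition for (q2, a, top A); M blocks with input a remaining.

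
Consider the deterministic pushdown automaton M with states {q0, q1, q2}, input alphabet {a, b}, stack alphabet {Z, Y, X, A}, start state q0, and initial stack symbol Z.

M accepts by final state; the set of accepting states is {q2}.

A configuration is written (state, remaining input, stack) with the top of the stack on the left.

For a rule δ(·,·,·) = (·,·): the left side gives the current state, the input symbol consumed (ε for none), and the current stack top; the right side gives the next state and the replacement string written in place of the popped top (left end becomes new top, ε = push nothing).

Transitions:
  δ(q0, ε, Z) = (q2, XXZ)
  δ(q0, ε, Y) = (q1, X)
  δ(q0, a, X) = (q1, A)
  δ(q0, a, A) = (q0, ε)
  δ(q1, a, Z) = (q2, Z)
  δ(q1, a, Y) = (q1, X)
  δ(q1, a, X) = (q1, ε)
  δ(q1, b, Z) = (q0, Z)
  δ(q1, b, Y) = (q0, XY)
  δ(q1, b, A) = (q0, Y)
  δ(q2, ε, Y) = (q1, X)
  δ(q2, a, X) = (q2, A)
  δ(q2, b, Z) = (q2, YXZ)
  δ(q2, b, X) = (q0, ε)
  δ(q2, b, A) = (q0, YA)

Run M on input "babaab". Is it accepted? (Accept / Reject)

Accept

(q0, babaab, Z) ⊢ (q2, babaab, XXZ) ⊢ (q0, abaab, XZ) ⊢ (q1, baab, AZ) ⊢ (q0, aab, YZ) ⊢ (q1, aab, XZ) ⊢ (q1, ab, Z) ⊢ (q2, b, Z) ⊢ (q2, ε, YXZ)
All input consumed; state q2 ∈ F.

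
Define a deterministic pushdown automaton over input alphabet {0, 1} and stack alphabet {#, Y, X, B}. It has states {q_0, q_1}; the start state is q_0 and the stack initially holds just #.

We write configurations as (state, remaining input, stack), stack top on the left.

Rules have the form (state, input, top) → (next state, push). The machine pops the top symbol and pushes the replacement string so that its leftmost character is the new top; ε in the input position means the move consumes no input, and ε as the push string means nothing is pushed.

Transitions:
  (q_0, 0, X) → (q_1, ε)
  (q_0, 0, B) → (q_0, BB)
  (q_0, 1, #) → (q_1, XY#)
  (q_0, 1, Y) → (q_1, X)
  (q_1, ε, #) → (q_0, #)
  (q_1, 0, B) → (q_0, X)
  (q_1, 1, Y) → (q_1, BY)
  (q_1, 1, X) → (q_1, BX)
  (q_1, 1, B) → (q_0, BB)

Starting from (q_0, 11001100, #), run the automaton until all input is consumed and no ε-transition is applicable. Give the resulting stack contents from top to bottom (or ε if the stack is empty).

(q_0, 11001100, #)
  read 1, top #: go to q_1, push XY# → (q_1, 1001100, XY#)
  read 1, top X: go to q_1, push BX → (q_1, 001100, BXY#)
  read 0, top B: go to q_0, push X → (q_0, 01100, XXY#)
  read 0, top X: go to q_1, push ε → (q_1, 1100, XY#)
  read 1, top X: go to q_1, push BX → (q_1, 100, BXY#)
  read 1, top B: go to q_0, push BB → (q_0, 00, BBXY#)
  read 0, top B: go to q_0, push BB → (q_0, 0, BBBXY#)
  read 0, top B: go to q_0, push BB → (q_0, ε, BBBBXY#)
All input consumed in state q_0 with stack BBBBXY#.

BBBBXY#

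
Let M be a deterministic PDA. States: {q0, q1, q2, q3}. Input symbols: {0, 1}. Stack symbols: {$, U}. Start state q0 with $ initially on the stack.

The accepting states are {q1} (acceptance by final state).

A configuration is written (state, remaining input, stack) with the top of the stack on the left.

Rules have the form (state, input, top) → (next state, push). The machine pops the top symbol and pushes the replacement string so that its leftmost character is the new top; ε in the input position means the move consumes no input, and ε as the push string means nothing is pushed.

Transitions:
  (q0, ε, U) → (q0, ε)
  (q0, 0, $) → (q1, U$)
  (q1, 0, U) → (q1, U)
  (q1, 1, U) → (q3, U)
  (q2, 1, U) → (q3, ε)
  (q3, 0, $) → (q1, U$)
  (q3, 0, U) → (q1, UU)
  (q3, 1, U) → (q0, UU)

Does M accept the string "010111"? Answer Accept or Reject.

(q0, 010111, $)
  read 0, top $: go to q1, push U$ → (q1, 10111, U$)
  read 1, top U: go to q3, push U → (q3, 0111, U$)
  read 0, top U: go to q1, push UU → (q1, 111, UU$)
  read 1, top U: go to q3, push U → (q3, 11, UU$)
  read 1, top U: go to q0, push UU → (q0, 1, UUU$)
  ε-move, top U: go to q0, push ε → (q0, 1, UU$)
  ε-move, top U: go to q0, push ε → (q0, 1, U$)
  ε-move, top U: go to q0, push ε → (q0, 1, $)
No transition applies at (q0, 1, $); input not fully consumed.

Reject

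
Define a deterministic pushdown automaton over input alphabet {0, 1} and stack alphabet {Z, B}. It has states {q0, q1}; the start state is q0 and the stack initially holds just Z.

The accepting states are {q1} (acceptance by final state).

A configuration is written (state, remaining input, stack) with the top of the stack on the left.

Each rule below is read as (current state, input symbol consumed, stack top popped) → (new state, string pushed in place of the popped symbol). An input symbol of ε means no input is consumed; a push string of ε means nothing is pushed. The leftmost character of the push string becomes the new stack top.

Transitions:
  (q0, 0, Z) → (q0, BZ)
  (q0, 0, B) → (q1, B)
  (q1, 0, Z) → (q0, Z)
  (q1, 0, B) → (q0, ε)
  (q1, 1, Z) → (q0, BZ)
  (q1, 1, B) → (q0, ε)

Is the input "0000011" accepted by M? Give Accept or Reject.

Reject

(q0, 0000011, Z)
  read 0, top Z: go to q0, push BZ → (q0, 000011, BZ)
  read 0, top B: go to q1, push B → (q1, 00011, BZ)
  read 0, top B: go to q0, push ε → (q0, 0011, Z)
  read 0, top Z: go to q0, push BZ → (q0, 011, BZ)
  read 0, top B: go to q1, push B → (q1, 11, BZ)
  read 1, top B: go to q0, push ε → (q0, 1, Z)
No transition applies at (q0, 1, Z); input not fully consumed.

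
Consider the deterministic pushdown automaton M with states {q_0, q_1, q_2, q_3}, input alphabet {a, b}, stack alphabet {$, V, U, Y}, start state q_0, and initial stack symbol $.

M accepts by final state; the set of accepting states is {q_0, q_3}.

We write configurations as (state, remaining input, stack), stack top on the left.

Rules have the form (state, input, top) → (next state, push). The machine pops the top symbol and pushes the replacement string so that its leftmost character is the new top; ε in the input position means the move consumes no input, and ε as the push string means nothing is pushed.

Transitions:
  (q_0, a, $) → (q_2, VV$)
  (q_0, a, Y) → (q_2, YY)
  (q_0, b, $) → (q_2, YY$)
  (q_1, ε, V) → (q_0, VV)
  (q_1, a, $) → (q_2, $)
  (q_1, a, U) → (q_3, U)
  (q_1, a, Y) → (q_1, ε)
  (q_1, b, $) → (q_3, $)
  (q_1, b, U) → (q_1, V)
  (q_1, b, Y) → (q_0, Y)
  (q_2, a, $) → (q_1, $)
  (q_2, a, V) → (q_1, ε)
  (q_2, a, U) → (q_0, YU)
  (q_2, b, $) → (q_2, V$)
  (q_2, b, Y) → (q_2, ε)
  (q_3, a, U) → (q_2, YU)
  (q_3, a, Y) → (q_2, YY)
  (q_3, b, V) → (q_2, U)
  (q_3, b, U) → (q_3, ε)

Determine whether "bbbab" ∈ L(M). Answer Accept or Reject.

(q_0, bbbab, $)
  read b, top $: go to q_2, push YY$ → (q_2, bbab, YY$)
  read b, top Y: go to q_2, push ε → (q_2, bab, Y$)
  read b, top Y: go to q_2, push ε → (q_2, ab, $)
  read a, top $: go to q_1, push $ → (q_1, b, $)
  read b, top $: go to q_3, push $ → (q_3, ε, $)
All input consumed; state q_3 ∈ F.

Accept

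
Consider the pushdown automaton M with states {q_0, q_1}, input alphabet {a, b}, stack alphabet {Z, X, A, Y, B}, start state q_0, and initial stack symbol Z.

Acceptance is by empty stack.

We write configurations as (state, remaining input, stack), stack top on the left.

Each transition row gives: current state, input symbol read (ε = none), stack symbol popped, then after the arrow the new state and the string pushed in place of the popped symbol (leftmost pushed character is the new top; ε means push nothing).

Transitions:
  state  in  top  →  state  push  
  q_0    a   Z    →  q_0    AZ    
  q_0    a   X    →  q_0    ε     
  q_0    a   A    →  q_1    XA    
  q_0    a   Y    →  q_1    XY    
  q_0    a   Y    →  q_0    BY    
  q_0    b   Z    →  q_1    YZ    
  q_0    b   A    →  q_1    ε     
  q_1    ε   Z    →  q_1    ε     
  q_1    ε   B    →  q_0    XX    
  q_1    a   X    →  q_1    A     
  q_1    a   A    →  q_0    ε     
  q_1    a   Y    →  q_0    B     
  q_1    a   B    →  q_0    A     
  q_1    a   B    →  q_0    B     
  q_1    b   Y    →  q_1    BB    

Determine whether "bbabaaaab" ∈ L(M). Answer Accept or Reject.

Accept

One accepting computation: (q_0, bbabaaaab, Z) ⊢ (q_1, babaaaab, YZ) ⊢ (q_1, abaaaab, BBZ) ⊢ (q_0, baaaab, ABZ) ⊢ (q_1, aaaab, BZ) ⊢ (q_0, aaab, AZ) ⊢ (q_1, aab, XAZ) ⊢ (q_1, ab, AAZ) ⊢ (q_0, b, AZ) ⊢ (q_1, ε, Z) ⊢ (q_1, ε, ε)
All input consumed and the stack is empty.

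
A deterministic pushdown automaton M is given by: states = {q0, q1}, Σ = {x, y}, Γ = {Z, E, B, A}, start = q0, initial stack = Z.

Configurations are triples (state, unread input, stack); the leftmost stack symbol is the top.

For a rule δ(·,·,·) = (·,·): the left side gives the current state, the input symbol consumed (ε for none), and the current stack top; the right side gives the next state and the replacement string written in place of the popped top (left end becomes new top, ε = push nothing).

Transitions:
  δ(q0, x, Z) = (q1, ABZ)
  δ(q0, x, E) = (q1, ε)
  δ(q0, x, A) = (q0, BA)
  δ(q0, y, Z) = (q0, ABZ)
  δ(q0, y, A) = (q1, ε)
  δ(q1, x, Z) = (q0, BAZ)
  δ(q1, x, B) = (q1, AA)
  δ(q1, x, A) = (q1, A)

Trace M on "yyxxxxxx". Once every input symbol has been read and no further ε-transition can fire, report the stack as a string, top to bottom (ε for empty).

(q0, yyxxxxxx, Z) ⊢ (q0, yxxxxxx, ABZ) ⊢ (q1, xxxxxx, BZ) ⊢ (q1, xxxxx, AAZ) ⊢ (q1, xxxx, AAZ) ⊢ (q1, xxx, AAZ) ⊢ (q1, xx, AAZ) ⊢ (q1, x, AAZ) ⊢ (q1, ε, AAZ)
All input consumed in state q1 with stack AAZ.

AAZ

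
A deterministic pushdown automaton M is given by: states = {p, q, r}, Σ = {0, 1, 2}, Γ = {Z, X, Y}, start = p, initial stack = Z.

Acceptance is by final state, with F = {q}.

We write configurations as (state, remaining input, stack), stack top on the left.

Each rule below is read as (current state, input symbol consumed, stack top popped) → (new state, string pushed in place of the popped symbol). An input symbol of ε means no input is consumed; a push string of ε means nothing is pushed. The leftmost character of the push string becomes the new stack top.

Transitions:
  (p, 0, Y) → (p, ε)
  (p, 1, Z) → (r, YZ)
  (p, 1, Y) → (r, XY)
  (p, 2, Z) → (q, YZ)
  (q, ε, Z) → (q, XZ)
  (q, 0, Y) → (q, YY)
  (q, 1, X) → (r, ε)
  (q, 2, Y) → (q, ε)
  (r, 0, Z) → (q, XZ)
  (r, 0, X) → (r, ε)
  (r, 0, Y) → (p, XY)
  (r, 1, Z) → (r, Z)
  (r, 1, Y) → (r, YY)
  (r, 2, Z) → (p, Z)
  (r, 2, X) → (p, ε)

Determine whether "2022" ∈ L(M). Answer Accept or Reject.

Accept

(p, 2022, Z)
  read 2, top Z: go to q, push YZ → (q, 022, YZ)
  read 0, top Y: go to q, push YY → (q, 22, YYZ)
  read 2, top Y: go to q, push ε → (q, 2, YZ)
  read 2, top Y: go to q, push ε → (q, ε, Z)
All input consumed; state q ∈ F.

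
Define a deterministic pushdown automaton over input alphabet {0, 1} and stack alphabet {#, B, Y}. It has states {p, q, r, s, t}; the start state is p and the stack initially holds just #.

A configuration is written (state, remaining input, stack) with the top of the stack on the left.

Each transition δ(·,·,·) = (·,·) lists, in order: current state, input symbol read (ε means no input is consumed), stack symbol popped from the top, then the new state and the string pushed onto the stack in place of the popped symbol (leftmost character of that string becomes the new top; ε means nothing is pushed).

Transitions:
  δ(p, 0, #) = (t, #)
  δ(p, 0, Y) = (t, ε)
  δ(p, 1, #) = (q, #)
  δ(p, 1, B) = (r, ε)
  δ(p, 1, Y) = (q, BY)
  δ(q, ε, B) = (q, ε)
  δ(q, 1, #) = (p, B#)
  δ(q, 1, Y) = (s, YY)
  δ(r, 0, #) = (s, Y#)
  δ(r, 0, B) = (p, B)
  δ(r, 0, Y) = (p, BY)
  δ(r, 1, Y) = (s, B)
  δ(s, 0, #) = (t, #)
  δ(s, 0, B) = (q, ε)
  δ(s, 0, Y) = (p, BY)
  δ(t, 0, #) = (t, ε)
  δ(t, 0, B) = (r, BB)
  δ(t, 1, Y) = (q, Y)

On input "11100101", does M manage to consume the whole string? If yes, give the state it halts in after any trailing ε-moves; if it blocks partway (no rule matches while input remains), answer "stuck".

(p, 11100101, #) ⊢ (q, 1100101, #) ⊢ (p, 100101, B#) ⊢ (r, 00101, #) ⊢ (s, 0101, Y#) ⊢ (p, 101, BY#) ⊢ (r, 01, Y#) ⊢ (p, 1, BY#) ⊢ (r, ε, Y#)
All input consumed; M is in state r.

r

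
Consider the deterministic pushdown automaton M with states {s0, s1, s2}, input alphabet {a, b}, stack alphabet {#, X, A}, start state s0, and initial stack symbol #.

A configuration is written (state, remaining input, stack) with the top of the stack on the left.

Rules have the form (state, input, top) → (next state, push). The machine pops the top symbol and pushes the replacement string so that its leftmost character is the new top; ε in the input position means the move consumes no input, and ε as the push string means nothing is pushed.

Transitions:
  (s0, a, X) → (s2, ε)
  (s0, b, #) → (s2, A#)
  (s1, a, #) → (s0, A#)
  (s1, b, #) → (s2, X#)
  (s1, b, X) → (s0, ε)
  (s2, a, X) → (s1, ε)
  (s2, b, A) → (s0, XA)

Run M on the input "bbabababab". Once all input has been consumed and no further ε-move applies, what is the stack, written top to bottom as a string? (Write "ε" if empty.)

XA#

(s0, bbabababab, #)
  read b, top #: go to s2, push A# → (s2, babababab, A#)
  read b, top A: go to s0, push XA → (s0, abababab, XA#)
  read a, top X: go to s2, push ε → (s2, bababab, A#)
  read b, top A: go to s0, push XA → (s0, ababab, XA#)
  read a, top X: go to s2, push ε → (s2, babab, A#)
  read b, top A: go to s0, push XA → (s0, abab, XA#)
  read a, top X: go to s2, push ε → (s2, bab, A#)
  read b, top A: go to s0, push XA → (s0, ab, XA#)
  read a, top X: go to s2, push ε → (s2, b, A#)
  read b, top A: go to s0, push XA → (s0, ε, XA#)
All input consumed in state s0 with stack XA#.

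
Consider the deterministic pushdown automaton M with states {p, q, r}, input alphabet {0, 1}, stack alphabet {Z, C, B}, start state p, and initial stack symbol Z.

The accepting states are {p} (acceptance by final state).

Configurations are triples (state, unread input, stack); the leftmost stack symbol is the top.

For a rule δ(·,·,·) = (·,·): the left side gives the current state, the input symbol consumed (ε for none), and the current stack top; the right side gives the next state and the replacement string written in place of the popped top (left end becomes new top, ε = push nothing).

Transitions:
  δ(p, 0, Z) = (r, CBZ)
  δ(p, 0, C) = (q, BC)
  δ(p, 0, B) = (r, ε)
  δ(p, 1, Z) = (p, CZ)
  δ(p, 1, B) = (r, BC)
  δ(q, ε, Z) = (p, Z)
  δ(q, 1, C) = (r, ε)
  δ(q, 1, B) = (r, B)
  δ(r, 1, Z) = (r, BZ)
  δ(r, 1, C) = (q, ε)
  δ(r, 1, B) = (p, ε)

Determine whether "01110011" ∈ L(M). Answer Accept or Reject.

(p, 01110011, Z)
  read 0, top Z: go to r, push CBZ → (r, 1110011, CBZ)
  read 1, top C: go to q, push ε → (q, 110011, BZ)
  read 1, top B: go to r, push B → (r, 10011, BZ)
  read 1, top B: go to p, push ε → (p, 0011, Z)
  read 0, top Z: go to r, push CBZ → (r, 011, CBZ)
No transition applies at (r, 011, CBZ); input not fully consumed.

Reject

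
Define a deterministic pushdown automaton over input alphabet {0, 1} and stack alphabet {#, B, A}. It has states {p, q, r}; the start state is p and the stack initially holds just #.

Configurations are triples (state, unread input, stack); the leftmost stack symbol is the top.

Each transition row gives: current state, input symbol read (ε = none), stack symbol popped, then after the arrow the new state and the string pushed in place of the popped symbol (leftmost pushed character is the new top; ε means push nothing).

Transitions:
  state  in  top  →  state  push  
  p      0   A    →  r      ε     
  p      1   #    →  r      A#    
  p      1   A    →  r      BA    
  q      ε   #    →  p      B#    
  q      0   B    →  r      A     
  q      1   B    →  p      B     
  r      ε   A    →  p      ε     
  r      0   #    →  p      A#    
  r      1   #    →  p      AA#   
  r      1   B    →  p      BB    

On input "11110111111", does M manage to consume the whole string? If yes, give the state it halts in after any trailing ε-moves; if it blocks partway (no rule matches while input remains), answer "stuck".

stuck

(p, 11110111111, #)
  read 1, top #: go to r, push A# → (r, 1110111111, A#)
  ε-move, top A: go to p, push ε → (p, 1110111111, #)
  read 1, top #: go to r, push A# → (r, 110111111, A#)
  ε-move, top A: go to p, push ε → (p, 110111111, #)
  read 1, top #: go to r, push A# → (r, 10111111, A#)
  ε-move, top A: go to p, push ε → (p, 10111111, #)
  read 1, top #: go to r, push A# → (r, 0111111, A#)
  ε-move, top A: go to p, push ε → (p, 0111111, #)
No transition for (p, 0, top #); M blocks with input 0111111 remaining.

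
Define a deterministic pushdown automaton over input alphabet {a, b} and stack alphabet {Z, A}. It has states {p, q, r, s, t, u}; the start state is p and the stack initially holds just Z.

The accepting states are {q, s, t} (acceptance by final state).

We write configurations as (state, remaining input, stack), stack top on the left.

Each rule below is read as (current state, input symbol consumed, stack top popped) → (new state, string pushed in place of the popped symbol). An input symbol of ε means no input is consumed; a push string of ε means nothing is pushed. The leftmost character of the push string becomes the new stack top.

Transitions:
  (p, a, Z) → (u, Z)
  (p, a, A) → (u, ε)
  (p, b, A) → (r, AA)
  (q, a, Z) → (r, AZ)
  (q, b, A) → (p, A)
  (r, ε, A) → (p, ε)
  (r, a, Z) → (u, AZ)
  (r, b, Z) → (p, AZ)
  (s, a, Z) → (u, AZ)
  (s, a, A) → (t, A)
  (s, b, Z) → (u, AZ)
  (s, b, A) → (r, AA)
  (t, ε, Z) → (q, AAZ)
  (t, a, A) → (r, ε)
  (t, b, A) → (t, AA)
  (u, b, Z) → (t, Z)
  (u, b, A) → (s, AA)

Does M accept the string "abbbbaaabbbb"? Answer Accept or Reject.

Reject

(p, abbbbaaabbbb, Z) ⊢ (u, bbbbaaabbbb, Z) ⊢ (t, bbbaaabbbb, Z) ⊢ (q, bbbaaabbbb, AAZ) ⊢ (p, bbaaabbbb, AAZ) ⊢ (r, baaabbbb, AAAZ) ⊢ (p, baaabbbb, AAZ) ⊢ (r, aaabbbb, AAAZ) ⊢ (p, aaabbbb, AAZ) ⊢ (u, aabbbb, AZ)
No transition applies at (u, aabbbb, AZ); input not fully consumed.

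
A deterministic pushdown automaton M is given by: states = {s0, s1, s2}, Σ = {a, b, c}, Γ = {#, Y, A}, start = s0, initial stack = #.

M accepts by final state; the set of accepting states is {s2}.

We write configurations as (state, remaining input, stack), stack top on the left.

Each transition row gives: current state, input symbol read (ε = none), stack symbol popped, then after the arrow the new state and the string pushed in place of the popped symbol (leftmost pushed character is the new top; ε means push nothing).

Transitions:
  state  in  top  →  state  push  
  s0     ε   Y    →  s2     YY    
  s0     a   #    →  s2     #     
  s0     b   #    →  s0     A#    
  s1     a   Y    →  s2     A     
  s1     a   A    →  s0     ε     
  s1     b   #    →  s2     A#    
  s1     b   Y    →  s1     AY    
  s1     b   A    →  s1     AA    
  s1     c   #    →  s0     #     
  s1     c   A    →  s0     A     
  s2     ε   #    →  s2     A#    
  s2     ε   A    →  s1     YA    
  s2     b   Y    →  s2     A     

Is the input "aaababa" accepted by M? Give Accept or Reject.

Accept

(s0, aaababa, #)
  read a, top #: go to s2, push # → (s2, aababa, #)
  ε-move, top #: go to s2, push A# → (s2, aababa, A#)
  ε-move, top A: go to s1, push YA → (s1, aababa, YA#)
  read a, top Y: go to s2, push A → (s2, ababa, AA#)
  ε-move, top A: go to s1, push YA → (s1, ababa, YAA#)
  read a, top Y: go to s2, push A → (s2, baba, AAA#)
  ε-move, top A: go to s1, push YA → (s1, baba, YAAA#)
  read b, top Y: go to s1, push AY → (s1, aba, AYAAA#)
  read a, top A: go to s0, push ε → (s0, ba, YAAA#)
  ε-move, top Y: go to s2, push YY → (s2, ba, YYAAA#)
  read b, top Y: go to s2, push A → (s2, a, AYAAA#)
  ε-move, top A: go to s1, push YA → (s1, a, YAYAAA#)
  read a, top Y: go to s2, push A → (s2, ε, AAYAAA#)
All input consumed; state s2 ∈ F.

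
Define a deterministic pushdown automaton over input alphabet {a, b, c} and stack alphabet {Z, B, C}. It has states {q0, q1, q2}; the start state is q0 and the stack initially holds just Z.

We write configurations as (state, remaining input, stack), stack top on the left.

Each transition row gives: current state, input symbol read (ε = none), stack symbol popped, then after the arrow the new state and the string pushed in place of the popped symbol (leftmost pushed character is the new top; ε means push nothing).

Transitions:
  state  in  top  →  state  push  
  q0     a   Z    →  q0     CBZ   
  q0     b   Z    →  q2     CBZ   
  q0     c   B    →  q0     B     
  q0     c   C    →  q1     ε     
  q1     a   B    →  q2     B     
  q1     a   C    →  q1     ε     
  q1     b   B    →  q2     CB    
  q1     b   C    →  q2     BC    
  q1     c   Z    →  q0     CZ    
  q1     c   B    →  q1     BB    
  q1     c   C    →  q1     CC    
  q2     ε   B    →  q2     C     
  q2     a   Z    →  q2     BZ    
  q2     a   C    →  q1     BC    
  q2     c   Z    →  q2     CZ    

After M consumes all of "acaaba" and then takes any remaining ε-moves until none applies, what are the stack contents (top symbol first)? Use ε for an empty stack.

BCBCZ

(q0, acaaba, Z)
  read a, top Z: go to q0, push CBZ → (q0, caaba, CBZ)
  read c, top C: go to q1, push ε → (q1, aaba, BZ)
  read a, top B: go to q2, push B → (q2, aba, BZ)
  ε-move, top B: go to q2, push C → (q2, aba, CZ)
  read a, top C: go to q1, push BC → (q1, ba, BCZ)
  read b, top B: go to q2, push CB → (q2, a, CBCZ)
  read a, top C: go to q1, push BC → (q1, ε, BCBCZ)
All input consumed in state q1 with stack BCBCZ.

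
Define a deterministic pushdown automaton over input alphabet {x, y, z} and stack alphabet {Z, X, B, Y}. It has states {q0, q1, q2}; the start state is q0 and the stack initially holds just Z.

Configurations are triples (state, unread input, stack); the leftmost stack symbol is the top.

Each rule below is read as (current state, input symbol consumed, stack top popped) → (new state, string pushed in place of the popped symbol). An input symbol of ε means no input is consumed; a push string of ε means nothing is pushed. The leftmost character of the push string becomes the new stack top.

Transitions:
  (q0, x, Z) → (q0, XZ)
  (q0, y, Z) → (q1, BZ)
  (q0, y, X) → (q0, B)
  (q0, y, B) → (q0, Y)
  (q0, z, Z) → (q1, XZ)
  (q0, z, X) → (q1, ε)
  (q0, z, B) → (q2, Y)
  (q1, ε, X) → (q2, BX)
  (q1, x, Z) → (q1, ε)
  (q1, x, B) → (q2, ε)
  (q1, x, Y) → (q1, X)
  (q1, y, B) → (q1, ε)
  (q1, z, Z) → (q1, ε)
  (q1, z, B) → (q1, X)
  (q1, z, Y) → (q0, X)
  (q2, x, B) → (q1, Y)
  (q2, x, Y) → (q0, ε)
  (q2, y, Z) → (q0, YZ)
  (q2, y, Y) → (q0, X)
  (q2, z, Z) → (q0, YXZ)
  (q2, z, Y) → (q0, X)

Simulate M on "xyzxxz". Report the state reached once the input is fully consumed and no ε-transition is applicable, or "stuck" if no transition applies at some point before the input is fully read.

(q0, xyzxxz, Z)
  read x, top Z: go to q0, push XZ → (q0, yzxxz, XZ)
  read y, top X: go to q0, push B → (q0, zxxz, BZ)
  read z, top B: go to q2, push Y → (q2, xxz, YZ)
  read x, top Y: go to q0, push ε → (q0, xz, Z)
  read x, top Z: go to q0, push XZ → (q0, z, XZ)
  read z, top X: go to q1, push ε → (q1, ε, Z)
All input consumed; M is in state q1.

q1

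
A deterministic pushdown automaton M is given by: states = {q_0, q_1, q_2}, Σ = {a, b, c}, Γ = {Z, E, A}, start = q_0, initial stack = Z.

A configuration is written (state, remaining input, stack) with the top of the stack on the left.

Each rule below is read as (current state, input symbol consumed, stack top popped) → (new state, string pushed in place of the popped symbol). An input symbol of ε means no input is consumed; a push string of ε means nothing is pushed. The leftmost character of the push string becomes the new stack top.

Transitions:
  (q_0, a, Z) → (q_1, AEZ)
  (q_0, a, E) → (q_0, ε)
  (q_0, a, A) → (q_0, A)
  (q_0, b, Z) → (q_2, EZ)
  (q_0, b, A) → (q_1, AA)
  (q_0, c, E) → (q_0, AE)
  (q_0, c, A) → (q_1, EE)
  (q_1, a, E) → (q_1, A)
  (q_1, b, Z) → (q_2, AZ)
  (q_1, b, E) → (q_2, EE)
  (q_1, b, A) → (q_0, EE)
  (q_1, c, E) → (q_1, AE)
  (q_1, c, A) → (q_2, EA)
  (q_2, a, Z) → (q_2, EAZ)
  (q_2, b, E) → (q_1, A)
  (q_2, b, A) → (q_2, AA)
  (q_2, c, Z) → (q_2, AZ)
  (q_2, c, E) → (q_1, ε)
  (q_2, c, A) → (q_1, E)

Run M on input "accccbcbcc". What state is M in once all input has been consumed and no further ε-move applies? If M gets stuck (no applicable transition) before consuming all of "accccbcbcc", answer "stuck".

(q_0, accccbcbcc, Z)
  read a, top Z: go to q_1, push AEZ → (q_1, ccccbcbcc, AEZ)
  read c, top A: go to q_2, push EA → (q_2, cccbcbcc, EAEZ)
  read c, top E: go to q_1, push ε → (q_1, ccbcbcc, AEZ)
  read c, top A: go to q_2, push EA → (q_2, cbcbcc, EAEZ)
  read c, top E: go to q_1, push ε → (q_1, bcbcc, AEZ)
  read b, top A: go to q_0, push EE → (q_0, cbcc, EEEZ)
  read c, top E: go to q_0, push AE → (q_0, bcc, AEEEZ)
  read b, top A: go to q_1, push AA → (q_1, cc, AAEEEZ)
  read c, top A: go to q_2, push EA → (q_2, c, EAAEEEZ)
  read c, top E: go to q_1, push ε → (q_1, ε, AAEEEZ)
All input consumed; M is in state q_1.

q_1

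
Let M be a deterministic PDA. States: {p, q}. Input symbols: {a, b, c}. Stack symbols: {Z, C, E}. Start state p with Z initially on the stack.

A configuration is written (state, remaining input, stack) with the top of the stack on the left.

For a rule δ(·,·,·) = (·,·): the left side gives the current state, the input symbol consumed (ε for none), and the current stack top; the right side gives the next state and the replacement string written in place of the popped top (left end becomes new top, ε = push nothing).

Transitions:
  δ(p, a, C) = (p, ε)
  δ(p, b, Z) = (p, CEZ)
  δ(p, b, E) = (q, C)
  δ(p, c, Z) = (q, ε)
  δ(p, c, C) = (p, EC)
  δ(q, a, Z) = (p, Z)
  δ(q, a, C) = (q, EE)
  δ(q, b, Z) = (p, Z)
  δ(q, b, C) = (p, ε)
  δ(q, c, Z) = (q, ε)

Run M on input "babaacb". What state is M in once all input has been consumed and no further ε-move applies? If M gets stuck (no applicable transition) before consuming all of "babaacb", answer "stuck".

(p, babaacb, Z)
  read b, top Z: go to p, push CEZ → (p, abaacb, CEZ)
  read a, top C: go to p, push ε → (p, baacb, EZ)
  read b, top E: go to q, push C → (q, aacb, CZ)
  read a, top C: go to q, push EE → (q, acb, EEZ)
No transition for (q, a, top E); M blocks with input acb remaining.

stuck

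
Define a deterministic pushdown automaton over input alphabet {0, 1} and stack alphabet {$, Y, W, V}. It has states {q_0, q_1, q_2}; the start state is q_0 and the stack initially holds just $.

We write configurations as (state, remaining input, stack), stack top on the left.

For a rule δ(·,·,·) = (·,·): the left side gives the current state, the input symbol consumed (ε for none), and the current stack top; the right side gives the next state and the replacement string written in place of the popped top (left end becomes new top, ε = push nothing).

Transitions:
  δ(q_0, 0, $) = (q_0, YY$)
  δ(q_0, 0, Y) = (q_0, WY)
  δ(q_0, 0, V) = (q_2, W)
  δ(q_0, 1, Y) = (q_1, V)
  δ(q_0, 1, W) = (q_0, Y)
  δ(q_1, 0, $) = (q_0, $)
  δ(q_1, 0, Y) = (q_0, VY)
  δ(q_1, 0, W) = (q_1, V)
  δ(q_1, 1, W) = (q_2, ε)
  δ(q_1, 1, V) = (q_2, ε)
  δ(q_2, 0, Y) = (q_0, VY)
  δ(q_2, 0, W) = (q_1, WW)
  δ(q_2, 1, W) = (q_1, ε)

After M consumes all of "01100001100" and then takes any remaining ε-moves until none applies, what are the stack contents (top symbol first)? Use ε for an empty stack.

WY$

(q_0, 01100001100, $)
  read 0, top $: go to q_0, push YY$ → (q_0, 1100001100, YY$)
  read 1, top Y: go to q_1, push V → (q_1, 100001100, VY$)
  read 1, top V: go to q_2, push ε → (q_2, 00001100, Y$)
  read 0, top Y: go to q_0, push VY → (q_0, 0001100, VY$)
  read 0, top V: go to q_2, push W → (q_2, 001100, WY$)
  read 0, top W: go to q_1, push WW → (q_1, 01100, WWY$)
  read 0, top W: go to q_1, push V → (q_1, 1100, VWY$)
  read 1, top V: go to q_2, push ε → (q_2, 100, WY$)
  read 1, top W: go to q_1, push ε → (q_1, 00, Y$)
  read 0, top Y: go to q_0, push VY → (q_0, 0, VY$)
  read 0, top V: go to q_2, push W → (q_2, ε, WY$)
All input consumed in state q_2 with stack WY$.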